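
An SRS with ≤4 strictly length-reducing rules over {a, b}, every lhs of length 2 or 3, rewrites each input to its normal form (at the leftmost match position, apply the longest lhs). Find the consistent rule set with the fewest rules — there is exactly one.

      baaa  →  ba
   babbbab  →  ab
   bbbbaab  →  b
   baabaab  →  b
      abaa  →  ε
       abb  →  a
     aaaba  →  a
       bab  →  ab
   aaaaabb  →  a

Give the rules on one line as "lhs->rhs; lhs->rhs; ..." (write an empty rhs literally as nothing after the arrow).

  | baaa => ba
  | babbbab => abbbab => abab => ab
  | bbbbaab => bbaab => aab => b
  | baabaab => bbaab => aab => b

aa->; aba->a; bab->ab; bb->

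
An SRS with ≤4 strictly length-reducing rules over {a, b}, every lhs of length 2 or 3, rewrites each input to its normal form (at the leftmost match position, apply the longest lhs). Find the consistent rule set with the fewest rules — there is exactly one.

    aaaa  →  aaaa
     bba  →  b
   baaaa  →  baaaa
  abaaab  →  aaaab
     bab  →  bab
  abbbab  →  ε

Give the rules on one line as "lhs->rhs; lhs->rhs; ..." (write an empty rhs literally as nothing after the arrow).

aba->aa; abb->b; bb->; bba->b

  | aaaa
  | bba => b
  | baaaa
  | abaaab => aaaab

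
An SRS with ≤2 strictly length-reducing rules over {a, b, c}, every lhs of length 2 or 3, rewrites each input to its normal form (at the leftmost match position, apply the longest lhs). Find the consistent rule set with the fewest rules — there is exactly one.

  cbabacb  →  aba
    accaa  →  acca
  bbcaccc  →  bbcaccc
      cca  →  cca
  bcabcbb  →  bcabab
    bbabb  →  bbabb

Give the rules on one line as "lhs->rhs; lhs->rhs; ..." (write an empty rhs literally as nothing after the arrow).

aa->a; cb->a

  | cbabacb => aabacb => abacb => abaa => aba
  | accaa => acca
  | bbcaccc
  | cca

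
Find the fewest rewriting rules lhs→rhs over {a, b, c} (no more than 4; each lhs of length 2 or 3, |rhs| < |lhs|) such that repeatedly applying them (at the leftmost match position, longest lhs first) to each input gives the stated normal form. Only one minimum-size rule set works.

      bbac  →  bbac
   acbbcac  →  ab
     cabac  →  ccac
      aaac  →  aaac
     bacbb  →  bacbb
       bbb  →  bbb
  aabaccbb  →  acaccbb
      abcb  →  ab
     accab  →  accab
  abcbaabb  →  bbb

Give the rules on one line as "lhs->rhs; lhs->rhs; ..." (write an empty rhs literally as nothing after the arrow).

aba->ca; bc->; caa->b; cba->bb

  | bbac
  | acbbcac => acbac => abbc => ab
  | cabac => ccac
  | aaac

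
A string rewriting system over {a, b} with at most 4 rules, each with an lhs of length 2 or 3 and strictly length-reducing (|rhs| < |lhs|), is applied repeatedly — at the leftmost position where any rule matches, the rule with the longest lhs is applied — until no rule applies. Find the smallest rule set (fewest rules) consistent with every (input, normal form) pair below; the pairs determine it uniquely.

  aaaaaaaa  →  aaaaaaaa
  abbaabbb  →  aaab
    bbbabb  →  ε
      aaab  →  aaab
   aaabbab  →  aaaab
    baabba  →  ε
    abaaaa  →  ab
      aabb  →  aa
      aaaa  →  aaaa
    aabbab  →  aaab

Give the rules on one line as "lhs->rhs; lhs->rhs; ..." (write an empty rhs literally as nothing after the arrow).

ba->; baa->b; bb->

  | aaaaaaaa
  | abbaabbb => aaabbb => aaab
  | bbbabb => babb => bb => ε
  | aaab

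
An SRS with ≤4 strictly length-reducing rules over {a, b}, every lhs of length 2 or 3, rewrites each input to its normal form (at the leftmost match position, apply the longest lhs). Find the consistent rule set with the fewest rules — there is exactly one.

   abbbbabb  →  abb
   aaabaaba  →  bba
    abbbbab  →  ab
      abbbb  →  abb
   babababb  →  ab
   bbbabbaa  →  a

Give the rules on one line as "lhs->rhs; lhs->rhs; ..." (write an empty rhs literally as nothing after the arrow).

aa->b; baa->a; bab->; bbb->b

  | abbbbabb => abbabb => abb
  | aaabaaba => babaaba => aaba => bba
  | abbbbab => abbab => ab
  | abbbb => abb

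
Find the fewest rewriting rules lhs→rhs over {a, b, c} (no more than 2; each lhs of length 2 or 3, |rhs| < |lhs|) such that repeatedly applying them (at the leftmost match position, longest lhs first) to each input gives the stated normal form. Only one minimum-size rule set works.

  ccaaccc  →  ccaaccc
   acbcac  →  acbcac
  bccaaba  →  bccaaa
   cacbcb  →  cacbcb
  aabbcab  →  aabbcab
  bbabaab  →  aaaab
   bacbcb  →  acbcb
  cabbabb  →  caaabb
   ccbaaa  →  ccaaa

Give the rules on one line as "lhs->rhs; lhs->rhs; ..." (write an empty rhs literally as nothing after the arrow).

  | ccaaccc
  | acbcac
  | bccaaba => bccaaa
  | cacbcb

ba->a; bba->aa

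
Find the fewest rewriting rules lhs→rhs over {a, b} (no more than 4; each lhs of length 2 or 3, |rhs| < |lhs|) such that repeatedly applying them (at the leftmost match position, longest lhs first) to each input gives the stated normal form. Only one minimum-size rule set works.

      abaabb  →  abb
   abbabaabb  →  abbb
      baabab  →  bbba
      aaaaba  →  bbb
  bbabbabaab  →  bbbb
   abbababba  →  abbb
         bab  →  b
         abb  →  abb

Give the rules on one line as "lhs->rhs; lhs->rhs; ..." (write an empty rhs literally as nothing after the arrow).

  | abaabb => abbab => abaa => abb
  | abbabaabb => abaaaabb => abbaabb => abbbab => abbaa => abbb
  | baabab => bbaab => bbba
  | aaaaba => baaba => bbaa => bbb

aa->b; aab->ba; bab->aa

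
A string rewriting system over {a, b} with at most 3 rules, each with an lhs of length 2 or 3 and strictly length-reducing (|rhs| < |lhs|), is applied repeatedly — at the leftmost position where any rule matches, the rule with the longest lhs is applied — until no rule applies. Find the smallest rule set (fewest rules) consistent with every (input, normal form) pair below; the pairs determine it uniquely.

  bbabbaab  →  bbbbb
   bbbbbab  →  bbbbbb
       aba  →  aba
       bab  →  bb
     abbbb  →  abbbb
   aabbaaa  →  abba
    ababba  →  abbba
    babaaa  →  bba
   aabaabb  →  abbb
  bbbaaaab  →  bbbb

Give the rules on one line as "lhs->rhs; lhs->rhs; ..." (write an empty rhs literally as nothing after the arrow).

  | bbabbaab => bbbbaab => bbbbab => bbbbb
  | bbbbbab => bbbbbb
  | aba
  | bab => bb

aa->a; bab->bb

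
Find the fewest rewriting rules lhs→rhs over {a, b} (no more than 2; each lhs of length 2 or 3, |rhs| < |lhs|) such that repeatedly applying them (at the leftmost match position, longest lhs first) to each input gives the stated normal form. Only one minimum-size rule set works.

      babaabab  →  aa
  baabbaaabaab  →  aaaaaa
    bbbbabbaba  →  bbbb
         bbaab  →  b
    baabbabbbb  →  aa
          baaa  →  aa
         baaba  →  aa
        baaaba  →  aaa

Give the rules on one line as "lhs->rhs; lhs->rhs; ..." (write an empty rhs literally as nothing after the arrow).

  | babaabab => baabab => abab => aab => aa
  | baabbaaabaab => abbaaabaab => abaaabaab => aaaabaab => aaaaaab => aaaaaa
  | bbbbabbaba => bbbbbaba => bbbbba => bbbb
  | bbaab => bab => b

ab->a; ba->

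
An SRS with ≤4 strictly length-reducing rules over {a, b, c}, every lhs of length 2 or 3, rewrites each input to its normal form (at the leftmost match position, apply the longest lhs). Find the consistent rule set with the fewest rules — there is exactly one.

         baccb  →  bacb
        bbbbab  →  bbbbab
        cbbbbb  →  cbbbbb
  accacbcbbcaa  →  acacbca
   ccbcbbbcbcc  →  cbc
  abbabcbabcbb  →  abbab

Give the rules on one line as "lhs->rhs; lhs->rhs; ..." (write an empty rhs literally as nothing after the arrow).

aa->a; bcb->; cc->c

  | baccb => bacb
  | bbbbab
  | cbbbbb
  | accacbcbbcaa => acacbcbbcaa => acacbcaa => acacbca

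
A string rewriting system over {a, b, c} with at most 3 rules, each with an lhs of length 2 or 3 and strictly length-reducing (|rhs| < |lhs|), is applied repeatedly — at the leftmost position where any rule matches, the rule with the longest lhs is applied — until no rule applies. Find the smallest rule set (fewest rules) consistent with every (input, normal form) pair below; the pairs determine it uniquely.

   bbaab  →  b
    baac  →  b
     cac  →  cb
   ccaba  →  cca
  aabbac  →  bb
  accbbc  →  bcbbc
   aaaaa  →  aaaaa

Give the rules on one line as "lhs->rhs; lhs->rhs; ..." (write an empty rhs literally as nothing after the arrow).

  | bbaab => bab => b
  | baac => ac => b
  | cac => cb
  | ccaba => cca

abc->cb; ac->b; ba->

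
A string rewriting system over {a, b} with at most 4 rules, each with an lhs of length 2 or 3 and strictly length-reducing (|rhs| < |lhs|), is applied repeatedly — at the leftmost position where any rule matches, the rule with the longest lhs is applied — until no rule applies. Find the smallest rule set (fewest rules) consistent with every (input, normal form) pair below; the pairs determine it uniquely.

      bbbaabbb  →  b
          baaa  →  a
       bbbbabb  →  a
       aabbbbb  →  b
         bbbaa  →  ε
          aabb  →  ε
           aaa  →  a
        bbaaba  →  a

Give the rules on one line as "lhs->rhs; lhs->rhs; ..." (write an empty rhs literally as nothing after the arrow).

  | bbbaabbb => baabbb => aabbb => bbb => b
  | baaa => aaa => a
  | bbbbabb => bbabb => abb => a
  | aabbbbb => bbbbb => bbb => b

aa->; ba->a; bb->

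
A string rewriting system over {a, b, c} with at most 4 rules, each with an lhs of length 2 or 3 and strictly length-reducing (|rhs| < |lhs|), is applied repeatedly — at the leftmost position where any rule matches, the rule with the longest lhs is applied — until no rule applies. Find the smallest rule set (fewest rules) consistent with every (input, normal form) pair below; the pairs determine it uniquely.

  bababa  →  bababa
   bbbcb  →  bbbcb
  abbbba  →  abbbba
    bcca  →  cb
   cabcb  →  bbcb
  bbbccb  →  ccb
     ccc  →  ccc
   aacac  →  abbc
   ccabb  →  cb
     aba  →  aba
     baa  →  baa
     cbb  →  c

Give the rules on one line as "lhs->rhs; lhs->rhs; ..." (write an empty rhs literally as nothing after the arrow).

aca->bb; bcc->cc; ca->b; cbb->c

  | bababa
  | bbbcb
  | abbbba
  | bcca => cca => cb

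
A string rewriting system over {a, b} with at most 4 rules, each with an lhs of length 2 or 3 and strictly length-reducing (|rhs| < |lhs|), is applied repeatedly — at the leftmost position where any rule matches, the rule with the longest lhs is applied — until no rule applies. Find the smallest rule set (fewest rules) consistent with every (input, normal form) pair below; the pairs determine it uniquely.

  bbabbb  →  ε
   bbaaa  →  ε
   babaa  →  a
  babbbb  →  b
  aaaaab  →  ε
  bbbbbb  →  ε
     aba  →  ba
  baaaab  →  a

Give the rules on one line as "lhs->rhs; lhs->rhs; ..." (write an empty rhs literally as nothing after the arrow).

aa->; ab->; aba->ba; bb->a

  | bbabbb => aabbb => bbb => ab => ε
  | bbaaa => aaaa => aa => ε
  | babaa => bbaa => aaa => a
  | babbbb => bbbb => abb => b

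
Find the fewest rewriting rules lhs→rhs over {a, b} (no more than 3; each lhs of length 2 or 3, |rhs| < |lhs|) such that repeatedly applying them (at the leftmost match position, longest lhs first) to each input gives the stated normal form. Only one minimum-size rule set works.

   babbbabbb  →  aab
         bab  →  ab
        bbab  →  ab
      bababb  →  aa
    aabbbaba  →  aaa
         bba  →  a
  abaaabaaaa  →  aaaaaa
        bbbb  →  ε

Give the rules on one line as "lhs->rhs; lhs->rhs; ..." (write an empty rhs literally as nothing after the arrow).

  | babbbabbb => abbbabbb => ababbb => aabbb => aab
  | bab => ab
  | bbab => ab
  | bababb => ababb => aabb => aa

ba->; bab->ab; bb->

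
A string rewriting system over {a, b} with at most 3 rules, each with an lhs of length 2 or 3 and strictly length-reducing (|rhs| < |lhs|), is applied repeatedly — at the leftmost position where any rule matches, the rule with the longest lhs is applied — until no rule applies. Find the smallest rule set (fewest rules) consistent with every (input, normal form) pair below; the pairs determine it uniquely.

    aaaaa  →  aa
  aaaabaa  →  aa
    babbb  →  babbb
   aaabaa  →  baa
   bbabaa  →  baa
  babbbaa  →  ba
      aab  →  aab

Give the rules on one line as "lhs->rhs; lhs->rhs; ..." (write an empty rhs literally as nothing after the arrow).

aaa->; aba->a; bba->

  | aaaaa => aa
  | aaaabaa => abaa => aa
  | babbb
  | aaabaa => baa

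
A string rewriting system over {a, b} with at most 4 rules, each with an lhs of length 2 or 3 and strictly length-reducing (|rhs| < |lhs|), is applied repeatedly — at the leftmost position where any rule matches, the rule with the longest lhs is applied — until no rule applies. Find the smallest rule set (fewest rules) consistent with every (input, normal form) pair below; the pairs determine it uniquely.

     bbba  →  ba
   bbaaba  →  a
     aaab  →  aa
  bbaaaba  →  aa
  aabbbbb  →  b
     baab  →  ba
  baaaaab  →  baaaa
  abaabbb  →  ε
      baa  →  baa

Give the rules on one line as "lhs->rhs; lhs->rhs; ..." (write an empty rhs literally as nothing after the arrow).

ab->; aba->; bb->

  | bbba => ba
  | bbaaba => aaba => a
  | aaab => aa
  | bbaaaba => aaaba => aa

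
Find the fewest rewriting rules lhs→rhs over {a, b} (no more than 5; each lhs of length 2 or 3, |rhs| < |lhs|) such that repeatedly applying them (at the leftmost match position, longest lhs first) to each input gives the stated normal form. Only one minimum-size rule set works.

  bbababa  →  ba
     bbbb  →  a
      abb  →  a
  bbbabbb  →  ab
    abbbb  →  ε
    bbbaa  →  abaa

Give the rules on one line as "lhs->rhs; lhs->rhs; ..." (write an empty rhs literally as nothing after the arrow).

  | bbababa => ababa => aaba => ba
  | bbbb => abb => a
  | abb => a
  | bbbabbb => ababbb => aabbb => bbb => ab

aab->b; bab->ab; bb->; bbb->ab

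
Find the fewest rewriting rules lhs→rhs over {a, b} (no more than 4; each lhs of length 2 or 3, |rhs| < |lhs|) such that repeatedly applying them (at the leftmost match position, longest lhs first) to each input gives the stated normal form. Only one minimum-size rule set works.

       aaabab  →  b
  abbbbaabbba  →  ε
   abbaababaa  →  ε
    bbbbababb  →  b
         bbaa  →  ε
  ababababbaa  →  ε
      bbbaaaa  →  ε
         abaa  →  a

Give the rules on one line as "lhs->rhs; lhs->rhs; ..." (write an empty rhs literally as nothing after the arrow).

  | aaabab => abab => aab => b
  | abbbbaabbba => abbbaabbba => abbaabbba => abaabbba => aaabbba => abbba => abba => aba => aa => ε
  | abbaababaa => abaababaa => aaababaa => ababaa => aabaa => baa => aa => ε
  | bbbbababb => bbbababb => bbababb => bababb => ababb => aabb => bb => b

aa->; ba->a; bb->b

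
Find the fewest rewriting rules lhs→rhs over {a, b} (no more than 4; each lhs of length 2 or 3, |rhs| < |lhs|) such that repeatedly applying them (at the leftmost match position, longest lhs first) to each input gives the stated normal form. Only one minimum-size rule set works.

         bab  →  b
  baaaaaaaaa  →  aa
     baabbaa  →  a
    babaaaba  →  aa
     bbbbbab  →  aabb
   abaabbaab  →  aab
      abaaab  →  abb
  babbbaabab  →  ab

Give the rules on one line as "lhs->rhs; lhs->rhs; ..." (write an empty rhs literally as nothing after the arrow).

aaa->ab; ba->; bbb->aa

  | bab => b
  | baaaaaaaaa => aaaaaaaa => abaaaaa => aaaaa => abaa => aa
  | baabbaa => abbaa => aba => a
  | babaaaba => baaaba => aaba => aa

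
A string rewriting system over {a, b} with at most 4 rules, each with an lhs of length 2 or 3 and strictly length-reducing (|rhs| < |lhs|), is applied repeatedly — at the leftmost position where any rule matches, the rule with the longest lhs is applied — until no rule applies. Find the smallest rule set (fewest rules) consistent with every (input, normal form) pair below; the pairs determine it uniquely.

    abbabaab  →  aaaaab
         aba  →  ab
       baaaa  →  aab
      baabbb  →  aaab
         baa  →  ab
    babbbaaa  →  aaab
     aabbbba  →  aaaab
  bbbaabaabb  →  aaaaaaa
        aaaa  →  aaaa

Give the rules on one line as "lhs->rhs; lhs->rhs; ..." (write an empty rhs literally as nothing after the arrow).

  | abbabaab => abbbaab => aaaaab
  | aba => ab
  | baaaa => abaa => aab
  | baabbb => abbbb => aaab

ba->b; baa->ab; bbb->aa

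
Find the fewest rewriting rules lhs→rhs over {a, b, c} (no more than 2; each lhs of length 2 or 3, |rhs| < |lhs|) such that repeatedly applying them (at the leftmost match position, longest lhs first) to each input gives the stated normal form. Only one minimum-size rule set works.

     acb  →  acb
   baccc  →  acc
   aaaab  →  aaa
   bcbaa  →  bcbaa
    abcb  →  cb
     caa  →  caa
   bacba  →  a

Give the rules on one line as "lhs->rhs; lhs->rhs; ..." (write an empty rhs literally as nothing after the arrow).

  | acb
  | baccc => acc
  | aaaab => aaa
  | bcbaa

ab->; bac->a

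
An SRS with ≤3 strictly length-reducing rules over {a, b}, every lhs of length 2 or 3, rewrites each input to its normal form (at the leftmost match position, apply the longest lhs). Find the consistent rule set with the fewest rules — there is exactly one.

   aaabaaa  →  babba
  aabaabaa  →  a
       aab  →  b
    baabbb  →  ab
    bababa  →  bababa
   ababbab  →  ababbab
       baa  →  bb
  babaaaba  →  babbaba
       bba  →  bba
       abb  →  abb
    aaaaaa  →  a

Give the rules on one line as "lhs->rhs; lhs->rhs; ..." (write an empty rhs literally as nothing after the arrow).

  | aaabaaa => babaaa => babba
  | aabaabaa => baabaa => bbaa => bbb => a
  | aab => b
  | baabbb => bbbb => ab

aa->b; aab->b; bbb->a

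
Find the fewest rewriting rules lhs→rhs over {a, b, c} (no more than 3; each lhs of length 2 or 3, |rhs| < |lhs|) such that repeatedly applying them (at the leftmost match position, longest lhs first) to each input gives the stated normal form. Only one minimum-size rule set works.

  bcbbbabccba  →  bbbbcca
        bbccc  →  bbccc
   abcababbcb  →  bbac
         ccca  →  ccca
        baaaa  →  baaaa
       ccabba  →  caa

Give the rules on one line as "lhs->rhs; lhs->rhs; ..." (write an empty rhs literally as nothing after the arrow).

  | bcbbbabccba => bbababccba => bbbabccba => bbbbccba => bbbbcca
  | bbccc
  | abcababbcb => bcababbcb => bcbabbcb => bcabbcb => bcbbcb => bbacb => bbac
  | ccca

ab->b; cb->c; cbb->ba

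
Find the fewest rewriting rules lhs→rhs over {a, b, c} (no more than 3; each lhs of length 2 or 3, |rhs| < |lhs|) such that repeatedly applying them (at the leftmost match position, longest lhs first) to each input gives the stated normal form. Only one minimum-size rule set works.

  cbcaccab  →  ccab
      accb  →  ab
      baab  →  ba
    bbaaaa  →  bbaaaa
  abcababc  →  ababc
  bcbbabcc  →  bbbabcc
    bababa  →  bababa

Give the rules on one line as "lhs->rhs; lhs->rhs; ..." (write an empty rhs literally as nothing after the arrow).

  | cbcaccab => bcaccab => ccab
  | accb => acb => ab
  | baab => ba
  | bbaaaa

aab->a; bca->; cb->b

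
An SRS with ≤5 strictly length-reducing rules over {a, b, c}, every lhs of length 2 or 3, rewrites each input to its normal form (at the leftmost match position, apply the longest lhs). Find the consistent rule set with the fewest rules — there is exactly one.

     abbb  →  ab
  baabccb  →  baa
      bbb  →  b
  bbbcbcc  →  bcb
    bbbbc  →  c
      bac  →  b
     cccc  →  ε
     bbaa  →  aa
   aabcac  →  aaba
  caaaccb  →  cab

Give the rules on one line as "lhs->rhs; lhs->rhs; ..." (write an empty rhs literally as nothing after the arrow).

ac->; bb->; cac->a; cc->

  | abbb => ab
  | baabccb => baabb => baa
  | bbb => b
  | bbbcbcc => bcbcc => bcb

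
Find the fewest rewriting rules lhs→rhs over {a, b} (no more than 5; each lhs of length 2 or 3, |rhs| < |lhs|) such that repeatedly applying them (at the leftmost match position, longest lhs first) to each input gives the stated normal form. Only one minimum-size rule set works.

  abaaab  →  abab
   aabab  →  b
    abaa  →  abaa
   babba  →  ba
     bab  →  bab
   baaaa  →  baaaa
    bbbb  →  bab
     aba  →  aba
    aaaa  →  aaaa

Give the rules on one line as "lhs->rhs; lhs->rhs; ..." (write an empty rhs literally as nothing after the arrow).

aab->bb; bb->b; bba->; bbb->ba

  | abaaab => ababb => abab
  | aabab => bbab => b
  | abaa
  | babba => ba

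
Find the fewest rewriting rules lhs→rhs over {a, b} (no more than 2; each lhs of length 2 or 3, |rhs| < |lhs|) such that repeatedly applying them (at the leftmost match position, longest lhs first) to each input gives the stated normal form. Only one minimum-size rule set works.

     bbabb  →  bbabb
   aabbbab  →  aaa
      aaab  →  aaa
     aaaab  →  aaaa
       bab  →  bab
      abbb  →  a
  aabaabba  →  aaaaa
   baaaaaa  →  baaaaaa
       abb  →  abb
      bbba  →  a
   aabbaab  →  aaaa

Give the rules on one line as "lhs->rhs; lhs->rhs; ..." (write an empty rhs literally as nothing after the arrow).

  | bbabb
  | aabbbab => aabbab => aabab => aaab => aaa
  | aaab => aaa
  | aaaab => aaaa

aab->aa; bbb->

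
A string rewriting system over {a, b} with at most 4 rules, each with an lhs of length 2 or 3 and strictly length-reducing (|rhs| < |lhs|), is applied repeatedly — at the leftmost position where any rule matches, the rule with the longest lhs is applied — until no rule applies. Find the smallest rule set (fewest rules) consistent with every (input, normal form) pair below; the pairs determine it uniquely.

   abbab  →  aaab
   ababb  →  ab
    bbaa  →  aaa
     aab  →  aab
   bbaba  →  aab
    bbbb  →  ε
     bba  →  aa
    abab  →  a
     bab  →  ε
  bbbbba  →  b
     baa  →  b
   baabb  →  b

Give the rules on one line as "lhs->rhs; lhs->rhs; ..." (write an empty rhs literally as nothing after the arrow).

  | abbab => aaab
  | ababb => abbb => ab
  | bbaa => aaa
  | aab

ba->b; bb->; bba->aa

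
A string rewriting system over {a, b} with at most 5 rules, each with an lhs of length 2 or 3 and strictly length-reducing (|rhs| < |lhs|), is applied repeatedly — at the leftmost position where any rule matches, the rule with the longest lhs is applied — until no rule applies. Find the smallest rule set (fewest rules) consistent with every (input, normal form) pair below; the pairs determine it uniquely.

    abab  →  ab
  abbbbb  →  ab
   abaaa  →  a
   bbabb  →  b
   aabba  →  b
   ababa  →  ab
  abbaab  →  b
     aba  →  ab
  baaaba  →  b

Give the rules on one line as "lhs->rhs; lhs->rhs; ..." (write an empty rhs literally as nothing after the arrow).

aa->; ba->b; baa->a; bb->b

  | abab => abb => ab
  | abbbbb => abbbb => abbb => abb => ab
  | abaaa => aaa => a
  | bbabb => babb => bbb => bb => b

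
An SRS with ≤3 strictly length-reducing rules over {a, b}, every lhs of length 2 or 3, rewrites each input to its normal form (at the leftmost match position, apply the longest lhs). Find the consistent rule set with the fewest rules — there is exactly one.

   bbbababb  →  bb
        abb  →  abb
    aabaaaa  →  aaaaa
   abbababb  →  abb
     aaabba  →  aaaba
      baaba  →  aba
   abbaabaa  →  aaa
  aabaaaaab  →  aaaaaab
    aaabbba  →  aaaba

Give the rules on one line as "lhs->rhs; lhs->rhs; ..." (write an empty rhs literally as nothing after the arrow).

  | bbbababb => bbababb => bababb => babb => bb
  | abb
  | aabaaaa => aaaaa
  | abbababb => abababb => ababb => abb

baa->a; bab->b; bba->ba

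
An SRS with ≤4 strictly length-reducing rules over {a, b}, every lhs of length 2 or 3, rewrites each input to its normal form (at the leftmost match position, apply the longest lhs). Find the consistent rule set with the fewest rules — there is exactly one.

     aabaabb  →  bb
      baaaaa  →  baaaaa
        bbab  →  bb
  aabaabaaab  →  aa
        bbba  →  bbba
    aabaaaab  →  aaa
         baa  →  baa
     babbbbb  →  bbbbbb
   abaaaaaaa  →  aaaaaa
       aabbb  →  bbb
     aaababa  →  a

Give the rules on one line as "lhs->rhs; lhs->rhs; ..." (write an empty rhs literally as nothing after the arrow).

  | aabaabb => aabb => abb => bb
  | baaaaa
  | bbab => bb
  | aabaabaaab => aabaaab => aaab => aa

ab->; aba->; abb->bb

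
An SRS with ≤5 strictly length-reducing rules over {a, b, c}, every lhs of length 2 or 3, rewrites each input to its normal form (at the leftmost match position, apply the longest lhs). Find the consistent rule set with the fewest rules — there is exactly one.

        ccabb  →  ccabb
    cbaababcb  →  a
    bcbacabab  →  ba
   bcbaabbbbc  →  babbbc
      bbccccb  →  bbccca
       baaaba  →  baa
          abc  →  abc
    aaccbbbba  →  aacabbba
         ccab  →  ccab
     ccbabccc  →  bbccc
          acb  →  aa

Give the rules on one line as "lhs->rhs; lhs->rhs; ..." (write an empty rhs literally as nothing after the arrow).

aab->; aba->b; caa->b; cb->a

  | ccabb
  | cbaababcb => aaababcb => aabcb => cb => a
  | bcbacabab => baacabab => baacbb => baaab => ba
  | bcbaabbbbc => baaabbbbc => babbbc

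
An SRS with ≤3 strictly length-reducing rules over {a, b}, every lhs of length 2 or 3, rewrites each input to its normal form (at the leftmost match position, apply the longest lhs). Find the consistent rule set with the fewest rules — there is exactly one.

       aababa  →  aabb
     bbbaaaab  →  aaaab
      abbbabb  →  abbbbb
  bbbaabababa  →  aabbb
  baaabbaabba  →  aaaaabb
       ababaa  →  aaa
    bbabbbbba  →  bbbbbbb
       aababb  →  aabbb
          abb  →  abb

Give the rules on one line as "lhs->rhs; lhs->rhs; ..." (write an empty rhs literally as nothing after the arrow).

  | aababa => aabba => aabb
  | bbbaaaab => bbaaaab => baaaab => aaaab
  | abbbabb => abbbbb
  | bbbaabababa => bbaabababa => baabababa => aabababa => aabbaba => aabbba => aabbb

ba->b; baa->aa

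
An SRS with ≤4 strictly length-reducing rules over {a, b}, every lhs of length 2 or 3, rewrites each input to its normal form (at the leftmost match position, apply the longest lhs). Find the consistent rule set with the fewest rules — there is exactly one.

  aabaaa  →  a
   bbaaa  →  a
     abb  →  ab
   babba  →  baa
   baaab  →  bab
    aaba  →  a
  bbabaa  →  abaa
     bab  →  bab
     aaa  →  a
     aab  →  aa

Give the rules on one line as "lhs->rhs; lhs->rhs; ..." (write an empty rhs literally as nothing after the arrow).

  | aabaaa => aaaaa => aaa => a
  | bbaaa => aaa => a
  | abb => ab
  | babba => baa

aaa->a; aab->aa; bb->b; bba->a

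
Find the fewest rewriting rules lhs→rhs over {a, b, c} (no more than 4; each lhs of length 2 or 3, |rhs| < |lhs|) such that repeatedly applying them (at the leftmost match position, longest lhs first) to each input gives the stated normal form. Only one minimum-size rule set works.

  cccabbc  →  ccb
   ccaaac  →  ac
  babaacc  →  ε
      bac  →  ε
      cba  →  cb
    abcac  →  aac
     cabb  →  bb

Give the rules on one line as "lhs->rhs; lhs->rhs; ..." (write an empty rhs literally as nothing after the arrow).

ba->b; bc->; ca->

  | cccabbc => ccbbc => ccb
  | ccaaac => caac => ac
  | babaacc => bbaacc => bbacc => bbcc => bc => ε
  | bac => bc => ε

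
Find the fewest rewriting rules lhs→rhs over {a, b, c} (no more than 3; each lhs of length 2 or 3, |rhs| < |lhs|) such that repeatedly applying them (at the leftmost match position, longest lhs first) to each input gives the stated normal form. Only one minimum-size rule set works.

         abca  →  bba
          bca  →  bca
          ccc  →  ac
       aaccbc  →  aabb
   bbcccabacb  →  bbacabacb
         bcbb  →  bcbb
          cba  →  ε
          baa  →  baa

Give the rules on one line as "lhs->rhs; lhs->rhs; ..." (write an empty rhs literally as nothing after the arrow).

abc->bb; cba->; cc->a

  | abca => bba
  | bca
  | ccc => ac
  | aaccbc => aaabc => aabb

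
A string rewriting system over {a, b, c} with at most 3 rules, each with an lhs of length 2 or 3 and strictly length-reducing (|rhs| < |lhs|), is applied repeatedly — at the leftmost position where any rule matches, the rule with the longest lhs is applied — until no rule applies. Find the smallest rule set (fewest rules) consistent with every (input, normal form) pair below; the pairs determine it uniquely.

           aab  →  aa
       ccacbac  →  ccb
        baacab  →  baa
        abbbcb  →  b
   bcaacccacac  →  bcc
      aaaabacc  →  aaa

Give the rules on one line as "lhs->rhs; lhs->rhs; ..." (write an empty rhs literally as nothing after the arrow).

  | aab => aa
  | ccacbac => ccbac => ccb
  | baacab => baab => baa
  | abbbcb => abbcb => abcb => acb => b

ab->a; ac->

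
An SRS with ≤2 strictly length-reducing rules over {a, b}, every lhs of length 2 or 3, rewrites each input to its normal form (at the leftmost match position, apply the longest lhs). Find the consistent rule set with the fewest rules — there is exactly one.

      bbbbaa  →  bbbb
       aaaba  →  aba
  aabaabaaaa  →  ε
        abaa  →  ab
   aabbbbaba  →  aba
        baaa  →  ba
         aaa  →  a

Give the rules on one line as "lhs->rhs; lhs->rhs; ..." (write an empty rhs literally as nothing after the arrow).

  | bbbbaa => bbbb
  | aaaba => aba
  | aabaabaaaa => aaaabaaaa => aabaaaa => aaaaaa => aaaa => aa => ε
  | abaa => ab

aa->; aab->aa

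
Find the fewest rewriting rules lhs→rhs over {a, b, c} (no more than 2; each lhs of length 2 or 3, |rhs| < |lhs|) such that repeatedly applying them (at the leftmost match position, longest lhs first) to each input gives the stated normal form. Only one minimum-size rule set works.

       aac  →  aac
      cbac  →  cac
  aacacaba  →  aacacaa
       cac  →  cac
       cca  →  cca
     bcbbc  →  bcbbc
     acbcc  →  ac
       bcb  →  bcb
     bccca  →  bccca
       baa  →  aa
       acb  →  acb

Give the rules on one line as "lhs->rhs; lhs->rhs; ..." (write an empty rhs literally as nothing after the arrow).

ba->a; cbc->

  | aac
  | cbac => cac
  | aacacaba => aacacaa
  | cac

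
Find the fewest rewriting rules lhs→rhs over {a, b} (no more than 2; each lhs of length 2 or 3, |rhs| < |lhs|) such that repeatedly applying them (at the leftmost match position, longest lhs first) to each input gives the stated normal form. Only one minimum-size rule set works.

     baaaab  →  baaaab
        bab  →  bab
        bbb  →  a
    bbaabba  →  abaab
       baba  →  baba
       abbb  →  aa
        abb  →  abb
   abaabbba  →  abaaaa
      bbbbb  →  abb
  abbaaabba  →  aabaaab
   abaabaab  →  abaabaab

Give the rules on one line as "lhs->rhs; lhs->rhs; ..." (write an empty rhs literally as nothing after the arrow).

  | baaaab
  | bab
  | bbb => a
  | bbaabba => ababba => abaab

bba->ab; bbb->a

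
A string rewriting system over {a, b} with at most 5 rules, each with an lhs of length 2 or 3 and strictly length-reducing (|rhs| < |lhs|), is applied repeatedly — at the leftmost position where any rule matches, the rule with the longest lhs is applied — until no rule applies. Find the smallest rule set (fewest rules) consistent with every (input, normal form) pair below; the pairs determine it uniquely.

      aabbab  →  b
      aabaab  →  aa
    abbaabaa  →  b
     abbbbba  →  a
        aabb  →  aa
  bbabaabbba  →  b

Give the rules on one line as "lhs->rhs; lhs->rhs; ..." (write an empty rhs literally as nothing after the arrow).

aaa->; ba->b; bb->; bbb->aa

  | aabbab => aaab => b
  | aabaab => aabab => aabb => aa
  | abbaabaa => aaabaa => baa => ba => b
  | abbbbba => aaabba => bba => a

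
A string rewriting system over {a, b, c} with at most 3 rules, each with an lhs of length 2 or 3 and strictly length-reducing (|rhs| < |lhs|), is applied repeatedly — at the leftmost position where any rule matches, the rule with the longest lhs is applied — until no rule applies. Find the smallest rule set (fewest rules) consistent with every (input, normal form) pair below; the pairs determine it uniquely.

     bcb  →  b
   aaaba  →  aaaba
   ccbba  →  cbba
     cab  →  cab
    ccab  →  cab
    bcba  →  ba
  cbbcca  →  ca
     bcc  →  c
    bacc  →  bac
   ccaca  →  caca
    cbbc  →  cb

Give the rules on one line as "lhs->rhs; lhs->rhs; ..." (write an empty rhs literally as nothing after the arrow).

bc->; cc->c

  | bcb => b
  | aaaba
  | ccbba => cbba
  | cab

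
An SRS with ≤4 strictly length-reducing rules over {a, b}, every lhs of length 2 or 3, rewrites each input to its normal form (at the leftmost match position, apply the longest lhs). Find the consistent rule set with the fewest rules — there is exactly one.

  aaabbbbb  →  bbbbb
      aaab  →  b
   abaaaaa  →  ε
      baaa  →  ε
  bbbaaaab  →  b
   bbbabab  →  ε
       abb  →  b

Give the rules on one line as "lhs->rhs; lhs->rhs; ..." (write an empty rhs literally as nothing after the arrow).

aa->; aaa->aa; ab->; ba->a

  | aaabbbbb => aabbbbb => bbbbb
  | aaab => aab => b
  | abaaaaa => aaaaa => aaaa => aaa => aa => ε
  | baaa => aaa => aa => ε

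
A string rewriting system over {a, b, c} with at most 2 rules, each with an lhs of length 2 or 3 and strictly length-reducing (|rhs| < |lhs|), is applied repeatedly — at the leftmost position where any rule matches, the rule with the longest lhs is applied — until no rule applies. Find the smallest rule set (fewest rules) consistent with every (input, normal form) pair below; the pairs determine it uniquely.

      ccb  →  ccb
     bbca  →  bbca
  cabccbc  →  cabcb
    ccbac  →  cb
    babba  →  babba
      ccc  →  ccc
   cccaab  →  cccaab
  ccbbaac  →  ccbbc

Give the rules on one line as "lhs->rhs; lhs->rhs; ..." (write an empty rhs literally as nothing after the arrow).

ac->c; cbc->b

  | ccb
  | bbca
  | cabccbc => cabcb
  | ccbac => ccbc => cb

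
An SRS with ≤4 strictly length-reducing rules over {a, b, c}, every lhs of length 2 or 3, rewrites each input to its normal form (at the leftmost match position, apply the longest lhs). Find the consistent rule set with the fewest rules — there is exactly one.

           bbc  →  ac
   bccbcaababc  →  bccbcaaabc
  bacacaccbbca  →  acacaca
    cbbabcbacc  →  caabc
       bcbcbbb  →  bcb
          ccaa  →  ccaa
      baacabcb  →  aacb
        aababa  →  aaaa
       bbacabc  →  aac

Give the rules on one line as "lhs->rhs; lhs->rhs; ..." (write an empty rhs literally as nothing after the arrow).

  | bbc => ac
  | bccbcaababc => bccbcaaabc
  | bacacaccbbca => acacaccbbca => acacbbca => acacaca
  | cbbabcbacc => caabcbacc => caabcacc => caabc

acc->; ba->a; bb->a; cab->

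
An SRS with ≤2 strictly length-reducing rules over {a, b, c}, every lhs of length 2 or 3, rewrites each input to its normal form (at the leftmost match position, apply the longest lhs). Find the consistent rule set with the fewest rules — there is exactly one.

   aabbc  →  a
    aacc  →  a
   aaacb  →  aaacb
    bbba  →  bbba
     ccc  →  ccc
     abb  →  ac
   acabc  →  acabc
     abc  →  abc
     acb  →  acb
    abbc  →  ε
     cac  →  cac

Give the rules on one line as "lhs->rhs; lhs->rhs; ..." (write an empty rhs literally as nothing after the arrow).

abb->ac; acc->

  | aabbc => aacc => a
  | aacc => a
  | aaacb
  | bbba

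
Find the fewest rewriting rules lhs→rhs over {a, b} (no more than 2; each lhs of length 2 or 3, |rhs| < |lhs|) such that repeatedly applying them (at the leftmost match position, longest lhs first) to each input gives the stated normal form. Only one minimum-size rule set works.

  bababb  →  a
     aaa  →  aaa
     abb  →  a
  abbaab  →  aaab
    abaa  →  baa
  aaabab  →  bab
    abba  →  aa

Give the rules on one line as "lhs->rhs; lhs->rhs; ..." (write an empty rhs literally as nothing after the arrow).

aba->ba; bb->

  | bababb => bbabb => abb => a
  | aaa
  | abb => a
  | abbaab => aaab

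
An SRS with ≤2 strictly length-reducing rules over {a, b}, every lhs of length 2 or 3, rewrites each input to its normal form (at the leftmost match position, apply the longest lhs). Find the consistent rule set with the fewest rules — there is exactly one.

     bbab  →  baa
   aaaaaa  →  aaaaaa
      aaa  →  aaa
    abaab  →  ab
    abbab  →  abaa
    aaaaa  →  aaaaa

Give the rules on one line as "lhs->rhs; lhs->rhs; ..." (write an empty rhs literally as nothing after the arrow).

aab->; bab->aa

  | bbab => baa
  | aaaaaa
  | aaa
  | abaab => ab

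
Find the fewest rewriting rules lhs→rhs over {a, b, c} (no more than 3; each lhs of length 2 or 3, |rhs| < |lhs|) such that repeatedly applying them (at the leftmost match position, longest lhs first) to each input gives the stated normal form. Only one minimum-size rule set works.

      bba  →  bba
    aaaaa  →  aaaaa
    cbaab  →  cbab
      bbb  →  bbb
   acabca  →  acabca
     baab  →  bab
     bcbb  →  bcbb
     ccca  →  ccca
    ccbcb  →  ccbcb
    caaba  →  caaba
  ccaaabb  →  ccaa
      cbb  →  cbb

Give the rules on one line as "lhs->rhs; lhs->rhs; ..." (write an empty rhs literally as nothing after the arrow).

abb->; baa->ba

  | bba
  | aaaaa
  | cbaab => cbab
  | bbb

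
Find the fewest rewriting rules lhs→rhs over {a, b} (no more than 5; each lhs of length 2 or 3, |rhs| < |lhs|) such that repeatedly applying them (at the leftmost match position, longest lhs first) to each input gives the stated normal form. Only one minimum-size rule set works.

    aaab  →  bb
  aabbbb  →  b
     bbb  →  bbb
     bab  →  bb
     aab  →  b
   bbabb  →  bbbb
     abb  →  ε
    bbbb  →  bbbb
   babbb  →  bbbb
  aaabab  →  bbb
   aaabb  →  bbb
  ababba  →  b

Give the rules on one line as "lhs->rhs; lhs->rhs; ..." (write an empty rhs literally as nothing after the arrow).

aa->b; aab->aa; abb->; ba->b

  | aaab => bab => bb
  | aabbbb => aabbb => aabb => aab => aa => b
  | bbb
  | bab => bb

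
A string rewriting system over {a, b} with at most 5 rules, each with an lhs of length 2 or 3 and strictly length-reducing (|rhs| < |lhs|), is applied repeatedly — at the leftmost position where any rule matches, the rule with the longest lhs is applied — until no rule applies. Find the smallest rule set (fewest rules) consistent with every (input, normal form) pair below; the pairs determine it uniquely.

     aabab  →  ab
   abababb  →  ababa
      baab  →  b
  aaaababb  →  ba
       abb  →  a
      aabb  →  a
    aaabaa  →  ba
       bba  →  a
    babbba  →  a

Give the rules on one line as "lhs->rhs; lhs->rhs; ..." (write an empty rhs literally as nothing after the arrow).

aa->b; baa->; bb->; bbb->a

  | aabab => bbab => ab
  | abababb => ababa
  | baab => b
  | aaaababb => baababb => babb => ba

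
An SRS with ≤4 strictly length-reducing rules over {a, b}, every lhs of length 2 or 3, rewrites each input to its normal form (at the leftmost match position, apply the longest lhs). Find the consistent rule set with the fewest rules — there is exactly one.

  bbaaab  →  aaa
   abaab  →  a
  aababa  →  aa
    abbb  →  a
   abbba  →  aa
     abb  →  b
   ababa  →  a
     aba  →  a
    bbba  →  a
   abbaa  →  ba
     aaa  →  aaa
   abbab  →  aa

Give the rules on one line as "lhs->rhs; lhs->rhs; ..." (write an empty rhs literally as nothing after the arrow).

  | bbaaab => aaaab => aaa
  | abaab => aab => a
  | aababa => aaba => aa
  | abbb => bb => a

ab->; baa->ba; bab->aa; bb->a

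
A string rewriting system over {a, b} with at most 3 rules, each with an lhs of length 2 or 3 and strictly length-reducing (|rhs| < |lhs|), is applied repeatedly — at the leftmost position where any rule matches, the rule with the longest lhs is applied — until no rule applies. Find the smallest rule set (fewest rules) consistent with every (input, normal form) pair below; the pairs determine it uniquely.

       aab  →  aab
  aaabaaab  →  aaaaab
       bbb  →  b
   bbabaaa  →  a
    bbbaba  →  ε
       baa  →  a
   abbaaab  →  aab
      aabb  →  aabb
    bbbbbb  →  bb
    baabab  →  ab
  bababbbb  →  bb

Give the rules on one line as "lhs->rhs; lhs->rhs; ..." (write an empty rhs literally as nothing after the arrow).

  | aab
  | aaabaaab => aaaaab
  | bbb => b
  | bbabaaa => bbaaa => baa => a

ba->; bbb->b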